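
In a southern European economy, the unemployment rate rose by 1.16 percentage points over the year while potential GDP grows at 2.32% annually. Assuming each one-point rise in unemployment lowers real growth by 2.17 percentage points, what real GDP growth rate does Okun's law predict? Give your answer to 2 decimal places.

-0.20%

Growth-rate Okun's law: g_Y = g_Y* - β × Δu.
g_Y = 2.32 - 2.17 × (1.16) = 2.32 - 2.5172 = -0.1972%, i.e. -0.20% to 2 d.p.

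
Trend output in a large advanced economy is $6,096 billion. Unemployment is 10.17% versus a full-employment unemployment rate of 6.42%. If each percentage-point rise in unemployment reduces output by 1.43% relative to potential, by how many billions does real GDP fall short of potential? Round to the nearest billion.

$327 billion

Output gap = -1.43 × (10.17 - 6.42) = -1.43 × 3.75 = -5.3625%.
Actual GDP ≈ 6096 × 0.946375 ≈ 5769 billion, so the shortfall is 6096 - 5769 = 327 billion.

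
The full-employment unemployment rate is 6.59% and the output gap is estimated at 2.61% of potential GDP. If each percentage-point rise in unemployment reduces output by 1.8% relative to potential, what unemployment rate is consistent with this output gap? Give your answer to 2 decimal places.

From Okun's law, u - u* = -(output gap)/β = -(2.61)/1.8 = -1.45 points.
So u = 6.59 - 1.45 = 5.14%.

5.14%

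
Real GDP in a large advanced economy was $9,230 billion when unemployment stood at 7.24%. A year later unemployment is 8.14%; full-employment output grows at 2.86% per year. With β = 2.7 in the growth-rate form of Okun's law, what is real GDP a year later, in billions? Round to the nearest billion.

Δu = 8.14 - 7.24 = 0.9 points.
Okun's law (growth form): g_Y = g_Y* - β × Δu = 2.86 - 2.7 × (0.90) = 2.86 - 2.43 = 0.43%.
Real GDP in the next year = 9230 × (1 + 0.43/100) = 9230 × 1.0043 ≈ 9270 billion.

$9,270 billion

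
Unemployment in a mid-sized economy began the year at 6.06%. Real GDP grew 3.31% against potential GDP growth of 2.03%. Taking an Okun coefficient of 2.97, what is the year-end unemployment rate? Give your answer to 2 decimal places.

5.63%

Growth-rate Okun's law: g_Y = g_Y* - β × Δu, so Δu = (g_Y* - g_Y)/β.
Δu = (2.03 - 3.31)/2.97 = -1.28/2.97 = -0.43 percentage points.
Year-end unemployment = 6.06 - 0.43 = 5.63%.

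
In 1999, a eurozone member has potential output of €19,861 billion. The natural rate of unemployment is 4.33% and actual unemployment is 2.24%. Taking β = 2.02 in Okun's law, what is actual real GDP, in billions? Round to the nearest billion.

Unemployment gap = 2.24 - 4.33 = -2.09 points, so the output gap is -2.02 × (-2.09) = 4.2218%.
Actual GDP = 19861 × (1 + 4.2218/100) = 19861 × 1.042218 ≈ 20699 billion.

€20,699 billion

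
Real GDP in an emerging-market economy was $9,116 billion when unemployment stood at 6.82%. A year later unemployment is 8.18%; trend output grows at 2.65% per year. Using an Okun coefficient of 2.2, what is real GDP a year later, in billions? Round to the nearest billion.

$9,085 billion

Δu = 8.18 - 6.82 = 1.36 points.
Okun's law (growth form): g_Y = g_Y* - β × Δu = 2.65 - 2.2 × (1.36) = 2.65 - 2.992 = -0.342%.
Real GDP in the next year = 9116 × (1 - 0.342/100) = 9116 × 0.99658 ≈ 9085 billion.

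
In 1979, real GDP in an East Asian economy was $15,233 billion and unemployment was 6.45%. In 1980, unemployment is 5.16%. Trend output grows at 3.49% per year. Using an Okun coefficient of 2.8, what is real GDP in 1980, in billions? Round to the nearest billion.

Δu = 5.16 - 6.45 = -1.29 points.
Okun's law (growth form): g_Y = g_Y* - β × Δu = 3.49 - 2.8 × (-1.29) = 3.49 + 3.612 = 7.102%.
Real GDP in the next year = 15233 × (1 + 7.102/100) = 15233 × 1.07102 ≈ 16315 billion.

$16,315 billion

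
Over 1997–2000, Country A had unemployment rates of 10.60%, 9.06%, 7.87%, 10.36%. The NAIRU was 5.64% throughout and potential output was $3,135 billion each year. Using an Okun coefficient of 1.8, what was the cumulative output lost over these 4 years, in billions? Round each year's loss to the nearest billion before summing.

$865 billion

Year 1997: gap = -1.8 × (10.6 - 5.64) = -8.928%, loss ≈ 3135 × 8.928/100 ≈ 280.
Year 1998: gap = -1.8 × (9.06 - 5.64) = -6.156%, loss ≈ 3135 × 6.156/100 ≈ 193.
Year 1999: gap = -1.8 × (7.87 - 5.64) = -4.014%, loss ≈ 3135 × 4.014/100 ≈ 126.
Year 2000: gap = -1.8 × (10.36 - 5.64) = -8.496%, loss ≈ 3135 × 8.496/100 ≈ 266.
Total lost output = 280 + 193 + 126 + 266 = 865 billion.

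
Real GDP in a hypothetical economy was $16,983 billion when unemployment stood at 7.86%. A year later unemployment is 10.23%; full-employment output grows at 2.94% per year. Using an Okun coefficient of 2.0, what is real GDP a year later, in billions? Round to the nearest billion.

$16,677 billion

Δu = 10.23 - 7.86 = 2.37 points.
Okun's law (growth form): g_Y = g_Y* - β × Δu = 2.94 - 2.0 × (2.37) = 2.94 - 4.74 = -1.8%.
Real GDP in the next year = 16983 × (1 - 1.8/100) = 16983 × 0.982 ≈ 16677 billion.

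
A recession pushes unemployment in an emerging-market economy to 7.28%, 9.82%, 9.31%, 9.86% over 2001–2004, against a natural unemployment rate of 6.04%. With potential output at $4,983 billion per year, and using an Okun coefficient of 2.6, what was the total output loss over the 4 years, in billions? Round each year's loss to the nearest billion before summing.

Year 2001: gap = -2.6 × (7.28 - 6.04) = -3.224%, loss ≈ 4983 × 3.224/100 ≈ 161.
Year 2002: gap = -2.6 × (9.82 - 6.04) = -9.828%, loss ≈ 4983 × 9.828/100 ≈ 490.
Year 2003: gap = -2.6 × (9.31 - 6.04) = -8.502%, loss ≈ 4983 × 8.502/100 ≈ 424.
Year 2004: gap = -2.6 × (9.86 - 6.04) = -9.932%, loss ≈ 4983 × 9.932/100 ≈ 495.
Total lost output = 161 + 490 + 424 + 495 = 1570 billion.

$1,570 billion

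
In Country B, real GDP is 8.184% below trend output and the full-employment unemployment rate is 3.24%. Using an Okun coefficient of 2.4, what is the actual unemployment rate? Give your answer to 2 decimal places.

6.65%

From Okun's law, u - u* = -(output gap)/β = -(-8.184)/2.4 = 3.41 points.
So u = 3.24 + 3.41 = 6.65%.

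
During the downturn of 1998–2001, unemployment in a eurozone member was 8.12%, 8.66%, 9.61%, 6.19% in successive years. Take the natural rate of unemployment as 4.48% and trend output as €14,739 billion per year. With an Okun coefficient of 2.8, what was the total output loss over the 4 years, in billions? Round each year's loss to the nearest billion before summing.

€6,050 billion

Year 1998: gap = -2.8 × (8.12 - 4.48) = -10.192%, loss ≈ 14739 × 10.192/100 ≈ 1502.
Year 1999: gap = -2.8 × (8.66 - 4.48) = -11.704%, loss ≈ 14739 × 11.704/100 ≈ 1725.
Year 2000: gap = -2.8 × (9.61 - 4.48) = -14.364%, loss ≈ 14739 × 14.364/100 ≈ 2117.
Year 2001: gap = -2.8 × (6.19 - 4.48) = -4.788%, loss ≈ 14739 × 4.788/100 ≈ 706.
Total lost output = 1502 + 1725 + 2117 + 706 = 6050 billion.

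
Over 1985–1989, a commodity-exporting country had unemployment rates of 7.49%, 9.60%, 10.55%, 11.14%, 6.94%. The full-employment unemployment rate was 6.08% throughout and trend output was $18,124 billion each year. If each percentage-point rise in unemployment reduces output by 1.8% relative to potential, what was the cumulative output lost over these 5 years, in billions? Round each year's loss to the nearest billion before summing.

$4,998 billion

Year 1985: gap = -1.8 × (7.49 - 6.08) = -2.538%, loss ≈ 18124 × 2.538/100 ≈ 460.
Year 1986: gap = -1.8 × (9.6 - 6.08) = -6.336%, loss ≈ 18124 × 6.336/100 ≈ 1148.
Year 1987: gap = -1.8 × (10.55 - 6.08) = -8.046%, loss ≈ 18124 × 8.046/100 ≈ 1458.
Year 1988: gap = -1.8 × (11.14 - 6.08) = -9.108%, loss ≈ 18124 × 9.108/100 ≈ 1651.
Year 1989: gap = -1.8 × (6.94 - 6.08) = -1.548%, loss ≈ 18124 × 1.548/100 ≈ 281.
Total lost output = 460 + 1148 + 1458 + 1651 + 281 = 4998 billion.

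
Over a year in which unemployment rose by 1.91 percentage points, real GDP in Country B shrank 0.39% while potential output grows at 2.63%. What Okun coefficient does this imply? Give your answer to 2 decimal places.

Growth form: g_Y = g_Y* - β × Δu, so β = (g_Y* - g_Y)/Δu.
β = (2.63 + 0.39)/1.91 = 3.02/1.91 = 1.58.

β ≈ 1.58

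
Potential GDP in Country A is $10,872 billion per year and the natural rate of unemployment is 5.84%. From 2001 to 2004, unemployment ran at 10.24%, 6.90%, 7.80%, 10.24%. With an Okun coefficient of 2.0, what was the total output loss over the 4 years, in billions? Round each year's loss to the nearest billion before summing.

$2,570 billion

Year 2001: gap = -2.0 × (10.24 - 5.84) = -8.8%, loss ≈ 10872 × 8.8/100 ≈ 957.
Year 2002: gap = -2.0 × (6.9 - 5.84) = -2.12%, loss ≈ 10872 × 2.12/100 ≈ 230.
Year 2003: gap = -2.0 × (7.8 - 5.84) = -3.92%, loss ≈ 10872 × 3.92/100 ≈ 426.
Year 2004: gap = -2.0 × (10.24 - 5.84) = -8.8%, loss ≈ 10872 × 8.8/100 ≈ 957.
Total lost output = 957 + 230 + 426 + 957 = 2570 billion.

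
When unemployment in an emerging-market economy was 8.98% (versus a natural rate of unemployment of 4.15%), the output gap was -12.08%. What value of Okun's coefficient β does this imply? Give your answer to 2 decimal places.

Okun's law: output gap = -β × (u - u*).
-12.08 = -β × (8.98 - 4.15) = -β × 4.83, so β = 12.08/4.83 = 2.50.

β ≈ 2.50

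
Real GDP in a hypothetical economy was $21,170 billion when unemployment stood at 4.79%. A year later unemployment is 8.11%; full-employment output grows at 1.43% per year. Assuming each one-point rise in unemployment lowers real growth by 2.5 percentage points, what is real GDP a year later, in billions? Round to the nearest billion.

Δu = 8.11 - 4.79 = 3.32 points.
Okun's law (growth form): g_Y = g_Y* - β × Δu = 1.43 - 2.5 × (3.32) = 1.43 - 8.3 = -6.87%.
Real GDP in the next year = 21170 × (1 - 6.87/100) = 21170 × 0.9313 ≈ 19716 billion.

$19,716 billion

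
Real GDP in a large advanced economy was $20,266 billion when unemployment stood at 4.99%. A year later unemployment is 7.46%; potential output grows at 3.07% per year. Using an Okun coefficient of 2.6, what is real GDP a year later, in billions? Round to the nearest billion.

Δu = 7.46 - 4.99 = 2.47 points.
Okun's law (growth form): g_Y = g_Y* - β × Δu = 3.07 - 2.6 × (2.47) = 3.07 - 6.422 = -3.352%.
Real GDP in the next year = 20266 × (1 - 3.352/100) = 20266 × 0.96648 ≈ 19587 billion.

$19,587 billion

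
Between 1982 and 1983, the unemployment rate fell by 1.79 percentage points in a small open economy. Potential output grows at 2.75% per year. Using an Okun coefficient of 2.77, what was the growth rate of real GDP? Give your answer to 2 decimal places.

7.71%

Growth-rate Okun's law: g_Y = g_Y* - β × Δu.
g_Y = 2.75 - 2.77 × (-1.79) = 2.75 + 4.9583 = 7.7083%, i.e. 7.71% to 2 d.p.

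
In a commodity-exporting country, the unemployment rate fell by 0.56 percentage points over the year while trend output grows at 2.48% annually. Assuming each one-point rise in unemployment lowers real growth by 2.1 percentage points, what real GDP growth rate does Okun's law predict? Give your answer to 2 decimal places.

Growth-rate Okun's law: g_Y = g_Y* - β × Δu.
g_Y = 2.48 - 2.1 × (-0.56) = 2.48 + 1.176 = 3.656%, i.e. 3.66% to 2 d.p.

3.66%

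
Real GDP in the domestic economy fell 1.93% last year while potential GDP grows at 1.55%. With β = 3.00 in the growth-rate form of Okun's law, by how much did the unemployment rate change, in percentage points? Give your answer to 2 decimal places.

1.16 percentage points

Growth-rate Okun's law: g_Y = g_Y* - β × Δu, so Δu = (g_Y* - g_Y)/β.
Δu = (1.55 + 1.93)/3.00 = 3.48/3.00 = 1.16 percentage points.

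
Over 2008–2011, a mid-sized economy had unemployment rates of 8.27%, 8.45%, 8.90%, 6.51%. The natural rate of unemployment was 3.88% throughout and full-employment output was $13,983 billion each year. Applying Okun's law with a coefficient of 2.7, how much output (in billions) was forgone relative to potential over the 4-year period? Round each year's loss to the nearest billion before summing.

Year 2008: gap = -2.7 × (8.27 - 3.88) = -11.853%, loss ≈ 13983 × 11.853/100 ≈ 1657.
Year 2009: gap = -2.7 × (8.45 - 3.88) = -12.339%, loss ≈ 13983 × 12.339/100 ≈ 1725.
Year 2010: gap = -2.7 × (8.9 - 3.88) = -13.554%, loss ≈ 13983 × 13.554/100 ≈ 1895.
Year 2011: gap = -2.7 × (6.51 - 3.88) = -7.101%, loss ≈ 13983 × 7.101/100 ≈ 993.
Total lost output = 1657 + 1725 + 1895 + 993 = 6270 billion.

$6,270 billion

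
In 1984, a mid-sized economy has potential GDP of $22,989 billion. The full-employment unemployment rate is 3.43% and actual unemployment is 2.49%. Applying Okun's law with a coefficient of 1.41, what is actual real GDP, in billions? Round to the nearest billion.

$23,294 billion

Unemployment gap = 2.49 - 3.43 = -0.94 points, so the output gap is -1.41 × (-0.94) = 1.3254%.
Actual GDP = 22989 × (1 + 1.3254/100) = 22989 × 1.013254 ≈ 23294 billion.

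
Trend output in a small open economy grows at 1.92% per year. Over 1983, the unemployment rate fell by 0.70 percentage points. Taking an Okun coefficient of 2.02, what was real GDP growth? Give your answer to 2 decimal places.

3.33%

Growth-rate Okun's law: g_Y = g_Y* - β × Δu.
g_Y = 1.92 - 2.02 × (-0.70) = 1.92 + 1.414 = 3.334%, i.e. 3.33% to 2 d.p.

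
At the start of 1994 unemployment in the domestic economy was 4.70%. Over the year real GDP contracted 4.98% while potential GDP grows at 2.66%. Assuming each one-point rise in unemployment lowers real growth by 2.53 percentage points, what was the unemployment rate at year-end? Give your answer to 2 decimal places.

7.72%

Growth-rate Okun's law: g_Y = g_Y* - β × Δu, so Δu = (g_Y* - g_Y)/β.
Δu = (2.66 + 4.98)/2.53 = 7.64/2.53 = 3.02 percentage points.
Year-end unemployment = 4.7 + 3.02 = 7.72%.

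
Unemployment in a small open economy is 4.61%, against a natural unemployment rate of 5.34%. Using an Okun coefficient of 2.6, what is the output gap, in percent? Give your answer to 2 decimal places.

1.90%

The unemployment gap is 4.61 - 5.34 = -0.73 percentage points.
Okun's law gives an output gap of -2.6 × (-0.73) = 1.898%, i.e. 1.90% above potential.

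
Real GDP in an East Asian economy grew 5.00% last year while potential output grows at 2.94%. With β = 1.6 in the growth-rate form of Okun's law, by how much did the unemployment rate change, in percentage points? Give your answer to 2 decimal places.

-1.29 percentage points

Growth-rate Okun's law: g_Y = g_Y* - β × Δu, so Δu = (g_Y* - g_Y)/β.
Δu = (2.94 - 5)/1.6 = -2.06/1.6 = -1.29 percentage points.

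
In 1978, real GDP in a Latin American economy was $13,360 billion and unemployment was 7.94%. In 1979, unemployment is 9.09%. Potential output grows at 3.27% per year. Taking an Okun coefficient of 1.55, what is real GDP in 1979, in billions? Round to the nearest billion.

$13,559 billion

Δu = 9.09 - 7.94 = 1.15 points.
Okun's law (growth form): g_Y = g_Y* - β × Δu = 3.27 - 1.55 × (1.15) = 3.27 - 1.7825 = 1.4875%.
Real GDP in the next year = 13360 × (1 + 1.4875/100) = 13360 × 1.014875 ≈ 13559 billion.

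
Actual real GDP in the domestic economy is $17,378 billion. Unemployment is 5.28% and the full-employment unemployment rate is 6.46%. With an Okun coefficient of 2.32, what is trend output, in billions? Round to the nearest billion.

Unemployment gap = 5.28 - 6.46 = -1.18 points, so output gap = -2.32 × (-1.18) = 2.7376%.
Since Y = Y* × (1 + gap/100), Y* = 17378/1.027376 ≈ 16915 billion.

$16,915 billion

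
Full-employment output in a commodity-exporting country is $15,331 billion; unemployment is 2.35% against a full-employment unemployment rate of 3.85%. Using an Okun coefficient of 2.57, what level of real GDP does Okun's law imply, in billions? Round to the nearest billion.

$15,922 billion

Unemployment gap = 2.35 - 3.85 = -1.5 points, so the output gap is -2.57 × (-1.5) = 3.855%.
Actual GDP = 15331 × (1 + 3.855/100) = 15331 × 1.03855 ≈ 15922 billion.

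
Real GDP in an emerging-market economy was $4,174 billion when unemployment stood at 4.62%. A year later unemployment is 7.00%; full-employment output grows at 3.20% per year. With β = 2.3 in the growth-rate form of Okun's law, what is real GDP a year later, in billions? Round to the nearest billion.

Δu = 7 - 4.62 = 2.38 points.
Okun's law (growth form): g_Y = g_Y* - β × Δu = 3.20 - 2.3 × (2.38) = 3.2 - 5.474 = -2.274%.
Real GDP in the next year = 4174 × (1 - 2.274/100) = 4174 × 0.97726 ≈ 4079 billion.

$4,079 billion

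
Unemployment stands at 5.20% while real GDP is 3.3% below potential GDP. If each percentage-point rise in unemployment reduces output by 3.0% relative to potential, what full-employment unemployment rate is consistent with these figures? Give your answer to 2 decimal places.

From Okun's law, u - u* = -(output gap)/β = -(-3.3)/3.0 = 1.1 points.
So u* = 5.2 - 1.1 = 4.10%.

4.10%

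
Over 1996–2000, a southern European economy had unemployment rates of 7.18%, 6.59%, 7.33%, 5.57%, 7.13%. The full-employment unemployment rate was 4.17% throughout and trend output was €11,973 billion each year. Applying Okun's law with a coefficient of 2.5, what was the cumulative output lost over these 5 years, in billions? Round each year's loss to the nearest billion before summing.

Year 1996: gap = -2.5 × (7.18 - 4.17) = -7.525%, loss ≈ 11973 × 7.525/100 ≈ 901.
Year 1997: gap = -2.5 × (6.59 - 4.17) = -6.05%, loss ≈ 11973 × 6.05/100 ≈ 724.
Year 1998: gap = -2.5 × (7.33 - 4.17) = -7.9%, loss ≈ 11973 × 7.9/100 ≈ 946.
Year 1999: gap = -2.5 × (5.57 - 4.17) = -3.5%, loss ≈ 11973 × 3.5/100 ≈ 419.
Year 2000: gap = -2.5 × (7.13 - 4.17) = -7.4%, loss ≈ 11973 × 7.4/100 ≈ 886.
Total lost output = 901 + 724 + 946 + 419 + 886 = 3876 billion.

€3,876 billion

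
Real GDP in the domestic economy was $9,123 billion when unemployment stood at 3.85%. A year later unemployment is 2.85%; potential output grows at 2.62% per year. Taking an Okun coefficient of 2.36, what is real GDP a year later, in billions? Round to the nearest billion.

$9,577 billion

Δu = 2.85 - 3.85 = -1 point.
Okun's law (growth form): g_Y = g_Y* - β × Δu = 2.62 - 2.36 × (-1.00) = 2.62 + 2.36 = 4.98%.
Real GDP in the next year = 9123 × (1 + 4.98/100) = 9123 × 1.0498 ≈ 9577 billion.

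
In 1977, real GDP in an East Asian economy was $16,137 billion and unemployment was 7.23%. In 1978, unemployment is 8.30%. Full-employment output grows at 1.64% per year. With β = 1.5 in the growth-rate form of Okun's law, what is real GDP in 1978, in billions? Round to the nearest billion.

$16,143 billion

Δu = 8.3 - 7.23 = 1.07 points.
Okun's law (growth form): g_Y = g_Y* - β × Δu = 1.64 - 1.5 × (1.07) = 1.64 - 1.605 = 0.035%.
Real GDP in the next year = 16137 × (1 + 0.035/100) = 16137 × 1.00035 ≈ 16143 billion.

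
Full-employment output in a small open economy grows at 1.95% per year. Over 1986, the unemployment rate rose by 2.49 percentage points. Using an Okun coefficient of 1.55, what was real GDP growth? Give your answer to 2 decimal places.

-1.91%

Growth-rate Okun's law: g_Y = g_Y* - β × Δu.
g_Y = 1.95 - 1.55 × (2.49) = 1.95 - 3.8595 = -1.9095%, i.e. -1.91% to 2 d.p.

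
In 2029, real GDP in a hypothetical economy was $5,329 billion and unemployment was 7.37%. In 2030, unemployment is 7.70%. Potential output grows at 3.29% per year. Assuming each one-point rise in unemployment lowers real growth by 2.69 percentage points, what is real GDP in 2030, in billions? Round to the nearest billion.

Δu = 7.7 - 7.37 = 0.33 points.
Okun's law (growth form): g_Y = g_Y* - β × Δu = 3.29 - 2.69 × (0.33) = 3.29 - 0.8877 = 2.4023%.
Real GDP in the next year = 5329 × (1 + 2.4023/100) = 5329 × 1.024023 ≈ 5457 billion.

$5,457 billion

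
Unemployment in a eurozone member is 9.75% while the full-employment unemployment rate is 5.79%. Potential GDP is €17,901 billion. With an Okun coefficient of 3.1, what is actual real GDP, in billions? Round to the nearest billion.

€15,703 billion

Unemployment gap = 9.75 - 5.79 = 3.96 points, so the output gap is -3.1 × 3.96 = -12.276%.
Actual GDP = 17901 × (1 - 12.276/100) = 17901 × 0.87724 ≈ 15703 billion.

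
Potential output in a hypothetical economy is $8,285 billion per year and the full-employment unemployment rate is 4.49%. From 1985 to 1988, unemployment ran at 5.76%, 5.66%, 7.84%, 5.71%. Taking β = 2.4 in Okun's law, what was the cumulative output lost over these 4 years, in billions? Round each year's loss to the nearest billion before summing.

$1,395 billion

Year 1985: gap = -2.4 × (5.76 - 4.49) = -3.048%, loss ≈ 8285 × 3.048/100 ≈ 253.
Year 1986: gap = -2.4 × (5.66 - 4.49) = -2.808%, loss ≈ 8285 × 2.808/100 ≈ 233.
Year 1987: gap = -2.4 × (7.84 - 4.49) = -8.04%, loss ≈ 8285 × 8.04/100 ≈ 666.
Year 1988: gap = -2.4 × (5.71 - 4.49) = -2.928%, loss ≈ 8285 × 2.928/100 ≈ 243.
Total lost output = 253 + 233 + 666 + 243 = 1395 billion.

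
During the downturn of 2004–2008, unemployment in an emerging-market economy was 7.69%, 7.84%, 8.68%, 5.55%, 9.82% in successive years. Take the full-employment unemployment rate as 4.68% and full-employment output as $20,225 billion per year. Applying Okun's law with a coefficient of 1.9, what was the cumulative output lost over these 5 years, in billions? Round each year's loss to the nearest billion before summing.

Year 2004: gap = -1.9 × (7.69 - 4.68) = -5.719%, loss ≈ 20225 × 5.719/100 ≈ 1157.
Year 2005: gap = -1.9 × (7.84 - 4.68) = -6.004%, loss ≈ 20225 × 6.004/100 ≈ 1214.
Year 2006: gap = -1.9 × (8.68 - 4.68) = -7.6%, loss ≈ 20225 × 7.6/100 ≈ 1537.
Year 2007: gap = -1.9 × (5.55 - 4.68) = -1.653%, loss ≈ 20225 × 1.653/100 ≈ 334.
Year 2008: gap = -1.9 × (9.82 - 4.68) = -9.766%, loss ≈ 20225 × 9.766/100 ≈ 1975.
Total lost output = 1157 + 1214 + 1537 + 334 + 1975 = 6217 billion.

$6,217 billion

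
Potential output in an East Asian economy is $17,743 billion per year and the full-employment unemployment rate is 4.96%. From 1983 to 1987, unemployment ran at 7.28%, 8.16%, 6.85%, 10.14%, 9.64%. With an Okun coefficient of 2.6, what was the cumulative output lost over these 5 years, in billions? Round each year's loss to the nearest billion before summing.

$7,967 billion

Year 1983: gap = -2.6 × (7.28 - 4.96) = -6.032%, loss ≈ 17743 × 6.032/100 ≈ 1070.
Year 1984: gap = -2.6 × (8.16 - 4.96) = -8.32%, loss ≈ 17743 × 8.32/100 ≈ 1476.
Year 1985: gap = -2.6 × (6.85 - 4.96) = -4.914%, loss ≈ 17743 × 4.914/100 ≈ 872.
Year 1986: gap = -2.6 × (10.14 - 4.96) = -13.468%, loss ≈ 17743 × 13.468/100 ≈ 2390.
Year 1987: gap = -2.6 × (9.64 - 4.96) = -12.168%, loss ≈ 17743 × 12.168/100 ≈ 2159.
Total lost output = 1070 + 1476 + 872 + 2390 + 2159 = 7967 billion.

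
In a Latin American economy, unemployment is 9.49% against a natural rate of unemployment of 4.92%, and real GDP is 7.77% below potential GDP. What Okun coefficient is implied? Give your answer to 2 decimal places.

Okun's law: output gap = -β × (u - u*).
-7.77 = -β × (9.49 - 4.92) = -β × 4.57, so β = 7.77/4.57 = 1.70.

β ≈ 1.70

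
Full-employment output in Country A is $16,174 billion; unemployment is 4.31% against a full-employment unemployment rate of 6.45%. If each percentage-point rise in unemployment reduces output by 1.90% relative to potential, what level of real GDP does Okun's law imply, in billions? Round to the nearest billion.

$16,832 billion

Unemployment gap = 4.31 - 6.45 = -2.14 points, so the output gap is -1.9 × (-2.14) = 4.066%.
Actual GDP = 16174 × (1 + 4.066/100) = 16174 × 1.04066 ≈ 16832 billion.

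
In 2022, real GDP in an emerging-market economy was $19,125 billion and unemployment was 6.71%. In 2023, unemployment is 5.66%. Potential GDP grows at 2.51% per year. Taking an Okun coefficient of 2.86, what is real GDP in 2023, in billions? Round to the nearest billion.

Δu = 5.66 - 6.71 = -1.05 points.
Okun's law (growth form): g_Y = g_Y* - β × Δu = 2.51 - 2.86 × (-1.05) = 2.51 + 3.003 = 5.513%.
Real GDP in the next year = 19125 × (1 + 5.513/100) = 19125 × 1.05513 ≈ 20179 billion.

$20,179 billion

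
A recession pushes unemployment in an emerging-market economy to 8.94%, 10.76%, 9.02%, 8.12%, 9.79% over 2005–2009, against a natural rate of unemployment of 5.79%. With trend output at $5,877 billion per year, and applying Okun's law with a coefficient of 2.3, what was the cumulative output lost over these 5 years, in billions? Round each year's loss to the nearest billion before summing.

Year 2005: gap = -2.3 × (8.94 - 5.79) = -7.245%, loss ≈ 5877 × 7.245/100 ≈ 426.
Year 2006: gap = -2.3 × (10.76 - 5.79) = -11.431%, loss ≈ 5877 × 11.431/100 ≈ 672.
Year 2007: gap = -2.3 × (9.02 - 5.79) = -7.429%, loss ≈ 5877 × 7.429/100 ≈ 437.
Year 2008: gap = -2.3 × (8.12 - 5.79) = -5.359%, loss ≈ 5877 × 5.359/100 ≈ 315.
Year 2009: gap = -2.3 × (9.79 - 5.79) = -9.2%, loss ≈ 5877 × 9.2/100 ≈ 541.
Total lost output = 426 + 672 + 437 + 315 + 541 = 2391 billion.

$2,391 billion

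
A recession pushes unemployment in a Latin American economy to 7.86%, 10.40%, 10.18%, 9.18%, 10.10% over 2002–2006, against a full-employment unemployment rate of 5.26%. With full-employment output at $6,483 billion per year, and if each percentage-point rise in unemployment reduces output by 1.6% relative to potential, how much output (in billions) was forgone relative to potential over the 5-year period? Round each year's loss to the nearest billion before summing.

$2,222 billion

Year 2002: gap = -1.6 × (7.86 - 5.26) = -4.16%, loss ≈ 6483 × 4.16/100 ≈ 270.
Year 2003: gap = -1.6 × (10.4 - 5.26) = -8.224%, loss ≈ 6483 × 8.224/100 ≈ 533.
Year 2004: gap = -1.6 × (10.18 - 5.26) = -7.872%, loss ≈ 6483 × 7.872/100 ≈ 510.
Year 2005: gap = -1.6 × (9.18 - 5.26) = -6.272%, loss ≈ 6483 × 6.272/100 ≈ 407.
Year 2006: gap = -1.6 × (10.1 - 5.26) = -7.744%, loss ≈ 6483 × 7.744/100 ≈ 502.
Total lost output = 270 + 533 + 510 + 407 + 502 = 2222 billion.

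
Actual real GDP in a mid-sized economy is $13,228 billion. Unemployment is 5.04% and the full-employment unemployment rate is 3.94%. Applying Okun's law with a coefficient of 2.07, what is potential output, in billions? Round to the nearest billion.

$13,536 billion

Unemployment gap = 5.04 - 3.94 = 1.1 points, so output gap = -2.07 × 1.1 = -2.277%.
Since Y = Y* × (1 + gap/100), Y* = 13228/0.97723 ≈ 13536 billion.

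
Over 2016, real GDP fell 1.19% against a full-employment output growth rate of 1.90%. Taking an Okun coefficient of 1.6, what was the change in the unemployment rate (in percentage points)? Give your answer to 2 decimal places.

Growth-rate Okun's law: g_Y = g_Y* - β × Δu, so Δu = (g_Y* - g_Y)/β.
Δu = (1.9 + 1.19)/1.6 = 3.09/1.6 = 1.93 percentage points.

1.93 percentage points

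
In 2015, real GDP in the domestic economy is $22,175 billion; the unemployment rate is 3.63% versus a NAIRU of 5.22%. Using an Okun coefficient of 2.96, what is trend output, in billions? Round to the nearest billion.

Unemployment gap = 3.63 - 5.22 = -1.59 points, so output gap = -2.96 × (-1.59) = 4.7064%.
Since Y = Y* × (1 + gap/100), Y* = 22175/1.047064 ≈ 21178 billion.

$21,178 billion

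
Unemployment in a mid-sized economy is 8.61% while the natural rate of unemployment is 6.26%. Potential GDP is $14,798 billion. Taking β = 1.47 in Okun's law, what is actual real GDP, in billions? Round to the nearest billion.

$14,287 billion

Unemployment gap = 8.61 - 6.26 = 2.35 points, so the output gap is -1.47 × 2.35 = -3.4545%.
Actual GDP = 14798 × (1 - 3.4545/100) = 14798 × 0.965455 ≈ 14287 billion.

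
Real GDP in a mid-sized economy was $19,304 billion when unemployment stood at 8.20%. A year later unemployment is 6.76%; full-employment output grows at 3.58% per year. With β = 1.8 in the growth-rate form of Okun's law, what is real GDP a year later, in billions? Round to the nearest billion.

$20,495 billion

Δu = 6.76 - 8.2 = -1.44 points.
Okun's law (growth form): g_Y = g_Y* - β × Δu = 3.58 - 1.8 × (-1.44) = 3.58 + 2.592 = 6.172%.
Real GDP in the next year = 19304 × (1 + 6.172/100) = 19304 × 1.06172 ≈ 20495 billion.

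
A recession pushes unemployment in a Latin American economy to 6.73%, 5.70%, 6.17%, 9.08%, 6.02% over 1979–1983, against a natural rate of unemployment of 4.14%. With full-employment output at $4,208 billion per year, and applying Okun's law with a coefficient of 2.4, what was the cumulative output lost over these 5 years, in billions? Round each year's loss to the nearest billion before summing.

$1,314 billion

Year 1979: gap = -2.4 × (6.73 - 4.14) = -6.216%, loss ≈ 4208 × 6.216/100 ≈ 262.
Year 1980: gap = -2.4 × (5.7 - 4.14) = -3.744%, loss ≈ 4208 × 3.744/100 ≈ 158.
Year 1981: gap = -2.4 × (6.17 - 4.14) = -4.872%, loss ≈ 4208 × 4.872/100 ≈ 205.
Year 1982: gap = -2.4 × (9.08 - 4.14) = -11.856%, loss ≈ 4208 × 11.856/100 ≈ 499.
Year 1983: gap = -2.4 × (6.02 - 4.14) = -4.512%, loss ≈ 4208 × 4.512/100 ≈ 190.
Total lost output = 262 + 158 + 205 + 499 + 190 = 1314 billion.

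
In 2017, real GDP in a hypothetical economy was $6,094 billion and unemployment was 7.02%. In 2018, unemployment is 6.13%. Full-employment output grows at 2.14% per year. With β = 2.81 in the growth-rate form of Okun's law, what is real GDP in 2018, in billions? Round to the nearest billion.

Δu = 6.13 - 7.02 = -0.89 points.
Okun's law (growth form): g_Y = g_Y* - β × Δu = 2.14 - 2.81 × (-0.89) = 2.14 + 2.5009 = 4.6409%.
Real GDP in the next year = 6094 × (1 + 4.6409/100) = 6094 × 1.046409 ≈ 6377 billion.

$6,377 billion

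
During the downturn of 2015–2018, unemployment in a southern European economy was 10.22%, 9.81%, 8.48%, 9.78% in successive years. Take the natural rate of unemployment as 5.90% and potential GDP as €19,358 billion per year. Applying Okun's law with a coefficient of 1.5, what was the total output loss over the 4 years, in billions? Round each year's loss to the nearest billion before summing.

Year 2015: gap = -1.5 × (10.22 - 5.9) = -6.48%, loss ≈ 19358 × 6.48/100 ≈ 1254.
Year 2016: gap = -1.5 × (9.81 - 5.9) = -5.865%, loss ≈ 19358 × 5.865/100 ≈ 1135.
Year 2017: gap = -1.5 × (8.48 - 5.9) = -3.87%, loss ≈ 19358 × 3.87/100 ≈ 749.
Year 2018: gap = -1.5 × (9.78 - 5.9) = -5.82%, loss ≈ 19358 × 5.82/100 ≈ 1127.
Total lost output = 1254 + 1135 + 749 + 1127 = 4265 billion.

€4,265 billion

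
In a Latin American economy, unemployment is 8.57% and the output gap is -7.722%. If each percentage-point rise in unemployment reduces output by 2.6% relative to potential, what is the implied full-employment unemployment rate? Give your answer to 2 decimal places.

5.60%

From Okun's law, u - u* = -(output gap)/β = -(-7.722)/2.6 = 2.97 points.
So u* = 8.57 - 2.97 = 5.60%.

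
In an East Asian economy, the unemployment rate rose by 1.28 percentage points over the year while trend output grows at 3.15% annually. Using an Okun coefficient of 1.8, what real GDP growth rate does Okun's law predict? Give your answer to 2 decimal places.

0.85%

Growth-rate Okun's law: g_Y = g_Y* - β × Δu.
g_Y = 3.15 - 1.8 × (1.28) = 3.15 - 2.304 = 0.846%, i.e. 0.85% to 2 d.p.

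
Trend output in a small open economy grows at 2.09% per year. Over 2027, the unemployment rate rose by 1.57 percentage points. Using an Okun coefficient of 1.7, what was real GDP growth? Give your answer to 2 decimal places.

Growth-rate Okun's law: g_Y = g_Y* - β × Δu.
g_Y = 2.09 - 1.7 × (1.57) = 2.09 - 2.669 = -0.579%, i.e. -0.58% to 2 d.p.

-0.58%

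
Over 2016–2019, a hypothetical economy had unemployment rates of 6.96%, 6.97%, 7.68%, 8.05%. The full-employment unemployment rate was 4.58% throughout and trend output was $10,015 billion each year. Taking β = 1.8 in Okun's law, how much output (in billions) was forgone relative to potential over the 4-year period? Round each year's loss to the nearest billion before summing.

Year 2016: gap = -1.8 × (6.96 - 4.58) = -4.284%, loss ≈ 10015 × 4.284/100 ≈ 429.
Year 2017: gap = -1.8 × (6.97 - 4.58) = -4.302%, loss ≈ 10015 × 4.302/100 ≈ 431.
Year 2018: gap = -1.8 × (7.68 - 4.58) = -5.58%, loss ≈ 10015 × 5.58/100 ≈ 559.
Year 2019: gap = -1.8 × (8.05 - 4.58) = -6.246%, loss ≈ 10015 × 6.246/100 ≈ 626.
Total lost output = 429 + 431 + 559 + 626 = 2045 billion.

$2,045 billion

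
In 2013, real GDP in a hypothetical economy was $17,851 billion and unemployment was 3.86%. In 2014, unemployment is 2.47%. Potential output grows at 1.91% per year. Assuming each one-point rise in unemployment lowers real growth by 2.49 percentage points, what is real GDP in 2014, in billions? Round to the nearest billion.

$18,810 billion

Δu = 2.47 - 3.86 = -1.39 points.
Okun's law (growth form): g_Y = g_Y* - β × Δu = 1.91 - 2.49 × (-1.39) = 1.91 + 3.4611 = 5.3711%.
Real GDP in the next year = 17851 × (1 + 5.3711/100) = 17851 × 1.053711 ≈ 18810 billion.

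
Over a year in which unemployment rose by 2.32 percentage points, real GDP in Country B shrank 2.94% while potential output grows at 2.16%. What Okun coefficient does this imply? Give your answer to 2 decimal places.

β ≈ 2.20

Growth form: g_Y = g_Y* - β × Δu, so β = (g_Y* - g_Y)/Δu.
β = (2.16 + 2.94)/2.32 = 5.1/2.32 = 2.20.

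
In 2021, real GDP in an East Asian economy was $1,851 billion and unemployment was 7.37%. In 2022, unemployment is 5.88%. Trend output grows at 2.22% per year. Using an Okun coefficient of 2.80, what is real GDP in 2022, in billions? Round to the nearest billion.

Δu = 5.88 - 7.37 = -1.49 points.
Okun's law (growth form): g_Y = g_Y* - β × Δu = 2.22 - 2.80 × (-1.49) = 2.22 + 4.172 = 6.392%.
Real GDP in the next year = 1851 × (1 + 6.392/100) = 1851 × 1.06392 ≈ 1969 billion.

$1,969 billion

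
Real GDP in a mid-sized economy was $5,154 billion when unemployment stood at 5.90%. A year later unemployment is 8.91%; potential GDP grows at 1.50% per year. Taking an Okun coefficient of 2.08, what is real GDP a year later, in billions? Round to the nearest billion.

$4,909 billion

Δu = 8.91 - 5.9 = 3.01 points.
Okun's law (growth form): g_Y = g_Y* - β × Δu = 1.50 - 2.08 × (3.01) = 1.5 - 6.2608 = -4.7608%.
Real GDP in the next year = 5154 × (1 - 4.7608/100) = 5154 × 0.952392 ≈ 4909 billion.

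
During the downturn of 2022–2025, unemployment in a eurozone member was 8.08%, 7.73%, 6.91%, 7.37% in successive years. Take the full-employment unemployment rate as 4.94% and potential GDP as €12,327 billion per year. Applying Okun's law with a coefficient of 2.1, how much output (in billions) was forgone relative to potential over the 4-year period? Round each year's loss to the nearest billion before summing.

Year 2022: gap = -2.1 × (8.08 - 4.94) = -6.594%, loss ≈ 12327 × 6.594/100 ≈ 813.
Year 2023: gap = -2.1 × (7.73 - 4.94) = -5.859%, loss ≈ 12327 × 5.859/100 ≈ 722.
Year 2024: gap = -2.1 × (6.91 - 4.94) = -4.137%, loss ≈ 12327 × 4.137/100 ≈ 510.
Year 2025: gap = -2.1 × (7.37 - 4.94) = -5.103%, loss ≈ 12327 × 5.103/100 ≈ 629.
Total lost output = 813 + 722 + 510 + 629 = 2674 billion.

€2,674 billion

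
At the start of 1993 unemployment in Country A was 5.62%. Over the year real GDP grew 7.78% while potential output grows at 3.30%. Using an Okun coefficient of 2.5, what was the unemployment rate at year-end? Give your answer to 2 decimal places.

Growth-rate Okun's law: g_Y = g_Y* - β × Δu, so Δu = (g_Y* - g_Y)/β.
Δu = (3.3 - 7.78)/2.5 = -4.48/2.5 = -1.79 percentage points.
Year-end unemployment = 5.62 - 1.79 = 3.83%.

3.83%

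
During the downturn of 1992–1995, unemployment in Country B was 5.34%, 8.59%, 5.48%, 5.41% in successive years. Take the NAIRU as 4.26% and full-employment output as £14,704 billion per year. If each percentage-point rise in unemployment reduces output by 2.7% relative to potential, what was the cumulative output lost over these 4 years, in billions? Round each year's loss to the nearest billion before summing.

Year 1992: gap = -2.7 × (5.34 - 4.26) = -2.916%, loss ≈ 14704 × 2.916/100 ≈ 429.
Year 1993: gap = -2.7 × (8.59 - 4.26) = -11.691%, loss ≈ 14704 × 11.691/100 ≈ 1719.
Year 1994: gap = -2.7 × (5.48 - 4.26) = -3.294%, loss ≈ 14704 × 3.294/100 ≈ 484.
Year 1995: gap = -2.7 × (5.41 - 4.26) = -3.105%, loss ≈ 14704 × 3.105/100 ≈ 457.
Total lost output = 429 + 1719 + 484 + 457 = 3089 billion.

£3,089 billion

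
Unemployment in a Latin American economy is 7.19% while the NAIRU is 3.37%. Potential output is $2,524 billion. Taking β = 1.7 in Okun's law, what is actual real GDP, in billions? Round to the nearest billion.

$2,360 billion

Unemployment gap = 7.19 - 3.37 = 3.82 points, so the output gap is -1.7 × 3.82 = -6.494%.
Actual GDP = 2524 × (1 - 6.494/100) = 2524 × 0.93506 ≈ 2360 billion.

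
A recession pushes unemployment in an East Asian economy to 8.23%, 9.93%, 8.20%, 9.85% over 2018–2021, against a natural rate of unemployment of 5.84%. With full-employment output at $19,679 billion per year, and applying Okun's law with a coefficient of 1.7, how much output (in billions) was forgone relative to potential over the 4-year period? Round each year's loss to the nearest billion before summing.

$4,300 billion

Year 2018: gap = -1.7 × (8.23 - 5.84) = -4.063%, loss ≈ 19679 × 4.063/100 ≈ 800.
Year 2019: gap = -1.7 × (9.93 - 5.84) = -6.953%, loss ≈ 19679 × 6.953/100 ≈ 1368.
Year 2020: gap = -1.7 × (8.2 - 5.84) = -4.012%, loss ≈ 19679 × 4.012/100 ≈ 790.
Year 2021: gap = -1.7 × (9.85 - 5.84) = -6.817%, loss ≈ 19679 × 6.817/100 ≈ 1342.
Total lost output = 800 + 1368 + 790 + 1342 = 4300 billion.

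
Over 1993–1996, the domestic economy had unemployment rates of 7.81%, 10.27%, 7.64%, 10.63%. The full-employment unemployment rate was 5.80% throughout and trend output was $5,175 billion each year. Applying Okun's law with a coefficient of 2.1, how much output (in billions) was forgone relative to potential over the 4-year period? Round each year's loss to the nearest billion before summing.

Year 1993: gap = -2.1 × (7.81 - 5.8) = -4.221%, loss ≈ 5175 × 4.221/100 ≈ 218.
Year 1994: gap = -2.1 × (10.27 - 5.8) = -9.387%, loss ≈ 5175 × 9.387/100 ≈ 486.
Year 1995: gap = -2.1 × (7.64 - 5.8) = -3.864%, loss ≈ 5175 × 3.864/100 ≈ 200.
Year 1996: gap = -2.1 × (10.63 - 5.8) = -10.143%, loss ≈ 5175 × 10.143/100 ≈ 525.
Total lost output = 218 + 486 + 200 + 525 = 1429 billion.

$1,429 billion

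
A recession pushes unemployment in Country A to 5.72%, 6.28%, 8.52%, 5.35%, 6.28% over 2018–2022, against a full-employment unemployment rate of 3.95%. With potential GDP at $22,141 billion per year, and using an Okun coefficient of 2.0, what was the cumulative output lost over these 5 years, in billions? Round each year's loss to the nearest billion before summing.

Year 2018: gap = -2.0 × (5.72 - 3.95) = -3.54%, loss ≈ 22141 × 3.54/100 ≈ 784.
Year 2019: gap = -2.0 × (6.28 - 3.95) = -4.66%, loss ≈ 22141 × 4.66/100 ≈ 1032.
Year 2020: gap = -2.0 × (8.52 - 3.95) = -9.14%, loss ≈ 22141 × 9.14/100 ≈ 2024.
Year 2021: gap = -2.0 × (5.35 - 3.95) = -2.8%, loss ≈ 22141 × 2.8/100 ≈ 620.
Year 2022: gap = -2.0 × (6.28 - 3.95) = -4.66%, loss ≈ 22141 × 4.66/100 ≈ 1032.
Total lost output = 784 + 1032 + 2024 + 620 + 1032 = 5492 billion.

$5,492 billion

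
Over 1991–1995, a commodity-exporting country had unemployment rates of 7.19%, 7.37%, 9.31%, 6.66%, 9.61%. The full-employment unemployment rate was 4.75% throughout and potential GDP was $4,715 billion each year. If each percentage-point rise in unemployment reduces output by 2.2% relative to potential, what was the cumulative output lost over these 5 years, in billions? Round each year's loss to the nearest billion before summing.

$1,700 billion

Year 1991: gap = -2.2 × (7.19 - 4.75) = -5.368%, loss ≈ 4715 × 5.368/100 ≈ 253.
Year 1992: gap = -2.2 × (7.37 - 4.75) = -5.764%, loss ≈ 4715 × 5.764/100 ≈ 272.
Year 1993: gap = -2.2 × (9.31 - 4.75) = -10.032%, loss ≈ 4715 × 10.032/100 ≈ 473.
Year 1994: gap = -2.2 × (6.66 - 4.75) = -4.202%, loss ≈ 4715 × 4.202/100 ≈ 198.
Year 1995: gap = -2.2 × (9.61 - 4.75) = -10.692%, loss ≈ 4715 × 10.692/100 ≈ 504.
Total lost output = 253 + 272 + 473 + 198 + 504 = 1700 billion.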